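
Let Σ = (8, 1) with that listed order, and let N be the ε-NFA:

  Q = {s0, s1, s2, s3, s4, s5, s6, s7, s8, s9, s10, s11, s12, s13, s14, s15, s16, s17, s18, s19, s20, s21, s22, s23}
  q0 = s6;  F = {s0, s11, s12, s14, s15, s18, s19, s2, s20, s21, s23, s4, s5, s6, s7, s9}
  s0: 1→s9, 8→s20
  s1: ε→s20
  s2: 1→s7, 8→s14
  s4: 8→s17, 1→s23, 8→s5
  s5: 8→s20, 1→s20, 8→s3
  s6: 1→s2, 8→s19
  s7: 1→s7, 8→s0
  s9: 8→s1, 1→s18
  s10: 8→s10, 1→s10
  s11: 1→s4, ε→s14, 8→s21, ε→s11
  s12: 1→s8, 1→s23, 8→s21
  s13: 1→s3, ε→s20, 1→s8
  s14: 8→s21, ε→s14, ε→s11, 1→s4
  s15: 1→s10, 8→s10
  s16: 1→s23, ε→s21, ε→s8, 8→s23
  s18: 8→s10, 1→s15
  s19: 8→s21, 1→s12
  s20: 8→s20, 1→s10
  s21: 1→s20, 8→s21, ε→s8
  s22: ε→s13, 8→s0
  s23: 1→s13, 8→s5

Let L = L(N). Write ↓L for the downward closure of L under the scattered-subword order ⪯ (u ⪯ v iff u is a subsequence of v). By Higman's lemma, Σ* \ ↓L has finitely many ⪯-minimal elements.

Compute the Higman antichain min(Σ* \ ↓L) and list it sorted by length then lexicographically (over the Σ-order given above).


|Q|=24, |F|=16, |δ|=52 (10 ε).
min D↑ (16 st, q0=0, F={11}): 0:8→1,1→2 1:8→3,1→4 2:8→5,1→6 3:8→3,1→7 4:8→3,1→8 5:8→3,1→9 6:8→10,1→6 7:8→7,1→11 8:8→12,1→7 9:8→12,1→8 10:8→7,1→13 11:8→11,1→11 12:8→7,1→7 13:8→7,1→14 14:8→11,1→15 15:8→11,1→11 (ε-aug+det+¬).
'8811': N↓-sim [22, 19, 8, 2, 1] end={s10} — reject; 4/4 deletions ∈↓L.
'81111': N↓-sim [22, 19, 15, 9, 6, 3] end={s10,s3,s8} rej; 5/5 single-dels accept.
'11881': N↓-sim [22, 20, 15, 10, 4, 1] end={s10} ∉↓L; 5/5 del acc.
'118118': N↓-sim [22, 20, 15, 10, 6, 3, 1] end={s10} ∉↓L; 6/6 del acc.
4 words, ⪯-incomp.

A = [8811, 81111, 11881, 118118].


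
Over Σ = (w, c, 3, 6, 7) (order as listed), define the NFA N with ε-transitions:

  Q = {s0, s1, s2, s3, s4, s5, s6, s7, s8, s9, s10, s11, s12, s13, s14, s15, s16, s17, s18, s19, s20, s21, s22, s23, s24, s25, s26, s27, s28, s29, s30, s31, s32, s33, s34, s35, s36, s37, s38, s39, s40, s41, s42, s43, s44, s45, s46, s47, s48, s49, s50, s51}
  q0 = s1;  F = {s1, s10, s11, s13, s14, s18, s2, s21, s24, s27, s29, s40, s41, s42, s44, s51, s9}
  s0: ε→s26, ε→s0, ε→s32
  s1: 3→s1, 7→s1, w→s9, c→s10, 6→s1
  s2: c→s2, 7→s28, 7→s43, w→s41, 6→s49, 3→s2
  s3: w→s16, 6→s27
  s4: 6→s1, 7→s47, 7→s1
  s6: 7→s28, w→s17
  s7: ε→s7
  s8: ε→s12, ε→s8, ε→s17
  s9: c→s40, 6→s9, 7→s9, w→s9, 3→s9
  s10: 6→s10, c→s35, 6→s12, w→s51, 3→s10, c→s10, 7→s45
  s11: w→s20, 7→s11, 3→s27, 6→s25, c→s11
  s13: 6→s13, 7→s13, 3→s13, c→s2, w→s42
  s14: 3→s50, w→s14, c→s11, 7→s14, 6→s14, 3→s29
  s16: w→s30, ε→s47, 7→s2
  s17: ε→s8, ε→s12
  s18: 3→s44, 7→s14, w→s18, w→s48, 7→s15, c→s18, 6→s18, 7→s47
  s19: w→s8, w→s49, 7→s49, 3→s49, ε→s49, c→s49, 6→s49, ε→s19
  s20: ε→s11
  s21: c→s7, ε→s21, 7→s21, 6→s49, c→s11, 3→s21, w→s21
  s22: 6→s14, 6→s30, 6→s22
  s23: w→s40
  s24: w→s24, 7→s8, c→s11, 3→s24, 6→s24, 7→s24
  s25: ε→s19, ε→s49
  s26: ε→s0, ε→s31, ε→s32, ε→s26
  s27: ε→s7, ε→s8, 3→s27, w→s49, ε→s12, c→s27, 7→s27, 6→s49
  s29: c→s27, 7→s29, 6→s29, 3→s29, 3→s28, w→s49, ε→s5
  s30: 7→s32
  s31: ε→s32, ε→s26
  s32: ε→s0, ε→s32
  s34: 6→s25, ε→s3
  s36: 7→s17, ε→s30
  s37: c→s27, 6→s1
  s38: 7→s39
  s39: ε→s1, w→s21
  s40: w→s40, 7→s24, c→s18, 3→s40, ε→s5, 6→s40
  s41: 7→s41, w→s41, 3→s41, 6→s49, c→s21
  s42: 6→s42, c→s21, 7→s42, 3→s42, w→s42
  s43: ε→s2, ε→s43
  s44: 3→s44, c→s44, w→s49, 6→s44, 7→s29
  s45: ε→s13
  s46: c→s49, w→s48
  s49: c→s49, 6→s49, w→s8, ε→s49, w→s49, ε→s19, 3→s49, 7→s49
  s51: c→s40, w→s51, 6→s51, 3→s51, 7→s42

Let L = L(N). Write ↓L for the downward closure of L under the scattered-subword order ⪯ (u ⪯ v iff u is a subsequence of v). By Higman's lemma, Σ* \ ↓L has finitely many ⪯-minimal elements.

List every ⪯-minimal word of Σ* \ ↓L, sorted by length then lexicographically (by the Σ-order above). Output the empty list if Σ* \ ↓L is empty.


A = [c7c6, wcc3w].

|Q|=52, |F|=17, |δ|=166 (37 ε).
min D↑ (18 st, q0=0, F={15}): 0:w→1,c→2,3→0,6→0,7→0 1:w→1,c→3,3→1,6→1,7→1 2:w→4,c→2,3→2,6→2,7→5 3:w→3,c→6,3→3,6→3,7→7 4:w→4,c→3,3→4,6→4,7→8 5:w→8,c→9,3→5,6→5,7→5 6:w→6,c→6,3→10,6→6,7→11 7:w→7,c→12,3→7,6→7,7→7 8:w→8,c→13,3→8,6→8,7→8 9:w→14,c→9,3→9,6→15,7→9 10:w→15,c→10,3→10,6→10,7→16 11:w→11,c→12,3→16,6→11,7→11 12:w→12,c→12,3→17,6→15,7→12 13:w→13,c→12,3→13,6→15,7→13 14:w→14,c→13,3→14,6→15,7→14 15:w→15,c→15,3→15,6→15,7→15 16:w→15,c→17,3→16,6→16,7→16 17:w→15,c→17,3→17,6→15,7→17 (ε-aug+det+¬).
'c7c6': N↓-sim [34, 32, 25, 15, 6] end={s12,s17,s19,s25,s49,s8} — reject; 4/4 del acc.
'wcc3w': |S_i|=[34, 27, 23, 20, 12, 5] end={s12,s17,s19,s49,s8} ∉↓L; 5/5 del acc.
2 words, ⪯-incomp.


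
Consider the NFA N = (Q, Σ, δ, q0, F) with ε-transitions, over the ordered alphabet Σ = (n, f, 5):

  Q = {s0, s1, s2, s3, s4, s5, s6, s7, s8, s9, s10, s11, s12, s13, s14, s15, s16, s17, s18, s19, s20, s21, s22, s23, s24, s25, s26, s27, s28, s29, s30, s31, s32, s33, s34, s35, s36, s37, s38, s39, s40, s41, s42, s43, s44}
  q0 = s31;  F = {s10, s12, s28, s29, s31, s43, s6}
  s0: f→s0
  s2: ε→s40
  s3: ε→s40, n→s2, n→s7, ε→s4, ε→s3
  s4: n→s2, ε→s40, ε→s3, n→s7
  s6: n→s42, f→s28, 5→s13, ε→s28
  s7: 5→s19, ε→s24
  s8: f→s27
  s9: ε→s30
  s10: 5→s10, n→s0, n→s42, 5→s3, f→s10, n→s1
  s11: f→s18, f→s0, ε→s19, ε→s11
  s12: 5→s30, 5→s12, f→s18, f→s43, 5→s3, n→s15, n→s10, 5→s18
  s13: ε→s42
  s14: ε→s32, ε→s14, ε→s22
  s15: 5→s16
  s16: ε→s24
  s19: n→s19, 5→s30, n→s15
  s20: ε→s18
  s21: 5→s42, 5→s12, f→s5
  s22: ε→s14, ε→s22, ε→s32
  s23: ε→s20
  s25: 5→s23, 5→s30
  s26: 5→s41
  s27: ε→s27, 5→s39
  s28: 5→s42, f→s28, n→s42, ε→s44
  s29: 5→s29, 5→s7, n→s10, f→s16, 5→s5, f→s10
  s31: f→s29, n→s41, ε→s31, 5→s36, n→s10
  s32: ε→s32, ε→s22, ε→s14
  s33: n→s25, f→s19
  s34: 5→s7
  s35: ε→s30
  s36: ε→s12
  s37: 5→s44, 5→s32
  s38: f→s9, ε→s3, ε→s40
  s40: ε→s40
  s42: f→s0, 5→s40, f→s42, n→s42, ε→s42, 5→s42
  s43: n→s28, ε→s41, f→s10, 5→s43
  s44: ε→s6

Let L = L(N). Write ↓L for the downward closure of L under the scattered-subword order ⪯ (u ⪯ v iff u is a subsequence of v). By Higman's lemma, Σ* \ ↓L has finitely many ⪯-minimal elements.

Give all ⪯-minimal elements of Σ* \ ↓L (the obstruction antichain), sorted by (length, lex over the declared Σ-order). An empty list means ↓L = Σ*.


|Q|=45, |F|=7, |δ|=99 (35 ε).
min D↑ (7 st, q0=0, F={4}): 0:n→1,f→2,5→3 1:n→4,f→1,5→1 2:n→1,f→1,5→2 3:n→1,f→5,5→3 4:n→4,f→4,5→4 5:n→6,f→1,5→5 6:n→4,f→6,5→4.
'nn': N↓-sim [26, 19, 11] end={s0,s1,s15,s16,s19,s2,s24,s30,s40,s42,s7} ∉↓L; 2/2 deletions ∈↓L.
'ffn': |S_i|=[26, 23, 18, 11] end={s0,s1,s15,s16,s19,s2,s24,s30,s40,s42,s7} — reject; 3/3 del acc.
'5fn5': run [26, 25, 21, 15, 9] end={s0,s13,s15,s16,s19,s24,s30,s40,s42} ∉↓L; 4/4 single-dels accept.
3 minimals (antichain).

A = [nn, ffn, 5fn5].


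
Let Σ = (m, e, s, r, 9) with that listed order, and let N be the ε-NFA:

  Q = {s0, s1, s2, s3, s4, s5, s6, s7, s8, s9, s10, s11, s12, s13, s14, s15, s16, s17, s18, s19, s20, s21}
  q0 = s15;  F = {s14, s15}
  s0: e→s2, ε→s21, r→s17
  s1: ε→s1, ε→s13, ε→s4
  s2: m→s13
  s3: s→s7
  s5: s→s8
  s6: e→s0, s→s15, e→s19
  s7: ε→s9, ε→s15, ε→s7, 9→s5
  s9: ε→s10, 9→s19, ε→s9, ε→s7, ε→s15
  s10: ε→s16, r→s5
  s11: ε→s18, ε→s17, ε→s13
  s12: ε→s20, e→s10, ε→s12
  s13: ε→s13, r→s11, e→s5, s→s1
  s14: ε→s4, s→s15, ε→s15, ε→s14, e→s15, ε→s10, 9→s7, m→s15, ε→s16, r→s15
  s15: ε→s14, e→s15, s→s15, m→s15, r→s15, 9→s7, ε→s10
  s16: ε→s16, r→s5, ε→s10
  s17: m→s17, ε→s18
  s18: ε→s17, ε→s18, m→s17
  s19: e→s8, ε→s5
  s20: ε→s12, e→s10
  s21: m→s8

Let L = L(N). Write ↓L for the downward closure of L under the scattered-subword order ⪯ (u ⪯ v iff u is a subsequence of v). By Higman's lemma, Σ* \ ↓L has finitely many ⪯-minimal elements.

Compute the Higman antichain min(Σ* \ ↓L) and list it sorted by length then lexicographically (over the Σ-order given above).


Antichain: [].

|Q|=22, |F|=2, |δ|=63 (32 ε).
min D↑ (1 st, q0=0, F={}): 0:m→0,e→0,s→0,r→0,9→0 (ε-aug+det+¬).
L(D↑) = ∅ ⇒ ↓L = Σ*.


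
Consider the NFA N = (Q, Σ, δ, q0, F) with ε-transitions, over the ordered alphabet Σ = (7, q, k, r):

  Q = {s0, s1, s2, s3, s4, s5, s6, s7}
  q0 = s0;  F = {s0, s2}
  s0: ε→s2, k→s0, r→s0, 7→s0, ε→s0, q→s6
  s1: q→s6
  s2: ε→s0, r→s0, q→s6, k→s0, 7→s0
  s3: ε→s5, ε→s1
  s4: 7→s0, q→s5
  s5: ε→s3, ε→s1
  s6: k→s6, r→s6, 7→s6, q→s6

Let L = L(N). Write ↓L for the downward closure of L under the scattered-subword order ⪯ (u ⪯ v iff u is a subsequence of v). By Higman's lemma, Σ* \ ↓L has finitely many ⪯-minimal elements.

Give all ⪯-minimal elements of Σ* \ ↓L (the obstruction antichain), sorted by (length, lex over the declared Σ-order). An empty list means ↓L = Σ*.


|Q|=8, |F|=2, |δ|=22 (7 ε).
min D↑ (2 st, q0=0, F={1}): 0:7→0,q→1,k→0,r→0 1:7→1,q→1,k→1,r→1 (ε-aug+det+¬).
'q': N↓-sim [3, 1] end={s6} — reject; 1/1 single-dels accept.
1 words, ⪯-incomp.

A = [q].


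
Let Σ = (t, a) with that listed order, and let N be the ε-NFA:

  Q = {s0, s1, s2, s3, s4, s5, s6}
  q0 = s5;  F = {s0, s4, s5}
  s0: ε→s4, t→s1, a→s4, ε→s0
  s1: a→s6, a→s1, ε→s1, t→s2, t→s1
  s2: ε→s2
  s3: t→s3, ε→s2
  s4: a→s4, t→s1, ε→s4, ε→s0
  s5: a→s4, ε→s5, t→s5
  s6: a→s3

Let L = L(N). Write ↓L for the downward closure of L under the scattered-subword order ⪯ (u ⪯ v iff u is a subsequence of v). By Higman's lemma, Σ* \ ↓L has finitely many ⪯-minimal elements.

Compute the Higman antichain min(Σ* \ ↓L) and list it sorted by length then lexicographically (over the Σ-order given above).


min(Σ*\↓L) = [at].

|Q|=7, |F|=3, |δ|=20 (8 ε).
min D↑ (3 st, q0=0, F={2}): 0:t→0,a→1 1:t→2,a→1 2:t→2,a→2 (ε-aug+det+¬).
'at': N↓-sim [7, 6, 4] end={s1,s2,s3,s6} ∉↓L; 2/2 del acc.
1 words, ⪯-incomp.


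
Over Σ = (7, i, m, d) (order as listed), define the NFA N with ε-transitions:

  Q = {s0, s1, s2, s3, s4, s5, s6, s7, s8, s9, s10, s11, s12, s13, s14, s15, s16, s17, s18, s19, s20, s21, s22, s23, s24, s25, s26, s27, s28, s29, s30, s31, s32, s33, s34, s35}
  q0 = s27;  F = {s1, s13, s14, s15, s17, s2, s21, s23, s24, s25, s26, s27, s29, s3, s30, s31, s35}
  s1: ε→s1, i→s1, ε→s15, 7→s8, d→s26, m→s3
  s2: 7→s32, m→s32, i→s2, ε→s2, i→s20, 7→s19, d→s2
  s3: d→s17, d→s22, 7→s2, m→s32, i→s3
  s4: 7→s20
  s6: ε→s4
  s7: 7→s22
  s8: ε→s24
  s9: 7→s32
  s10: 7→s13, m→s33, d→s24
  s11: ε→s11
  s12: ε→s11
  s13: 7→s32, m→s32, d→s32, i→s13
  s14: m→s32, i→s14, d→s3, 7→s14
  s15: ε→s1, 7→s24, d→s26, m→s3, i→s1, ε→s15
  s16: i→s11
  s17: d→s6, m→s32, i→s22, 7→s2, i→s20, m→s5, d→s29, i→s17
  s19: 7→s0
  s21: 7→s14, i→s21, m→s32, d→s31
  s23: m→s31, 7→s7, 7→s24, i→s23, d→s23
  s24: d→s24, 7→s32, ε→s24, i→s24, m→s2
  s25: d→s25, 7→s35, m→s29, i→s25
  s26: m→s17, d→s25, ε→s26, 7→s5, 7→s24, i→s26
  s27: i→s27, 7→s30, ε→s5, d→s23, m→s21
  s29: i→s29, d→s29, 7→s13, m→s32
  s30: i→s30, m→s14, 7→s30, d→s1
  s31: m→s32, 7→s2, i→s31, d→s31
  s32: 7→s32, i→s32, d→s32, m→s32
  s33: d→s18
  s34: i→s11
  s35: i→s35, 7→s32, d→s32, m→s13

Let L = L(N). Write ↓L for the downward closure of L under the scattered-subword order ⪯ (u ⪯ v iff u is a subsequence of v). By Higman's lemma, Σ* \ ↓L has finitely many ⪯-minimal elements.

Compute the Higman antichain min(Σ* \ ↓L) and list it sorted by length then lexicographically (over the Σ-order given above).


|Q|=36, |F|=17, |δ|=103 (12 ε).
min D↑ (17 st, q0=0, F={6}): 0:7→1,i→0,m→2,d→3 1:7→1,i→1,m→4,d→5 2:7→4,i→2,m→6,d→7 3:7→8,i→3,m→7,d→3 4:7→4,i→4,m→6,d→9 5:7→8,i→5,m→9,d→10 6:7→6,i→6,m→6,d→6 7:7→11,i→7,m→6,d→7 8:7→6,i→8,m→11,d→8 9:7→11,i→9,m→6,d→12 10:7→8,i→10,m→12,d→13 11:7→6,i→11,m→6,d→11 12:7→11,i→12,m→6,d→14 13:7→15,i→13,m→14,d→13 14:7→16,i→14,m→6,d→14 15:7→6,i→15,m→16,d→6 16:7→6,i→16,m→6,d→6.
'mm': |S_i|=[27, 16, 2] end={s32,s5} rej; 2/2 deletions ∈↓L.
'd77': N↓-sim [27, 23, 12, 4] end={s0,s19,s22,s32} — reject; 3/3 del acc.
'7ddd7d': N↓-sim [27, 23, 20, 16, 12, 6, 1] end={s32} ∉↓L; 6/6 del acc.
3 minimals (antichain).

min(Σ*\↓L) = [mm, d77, 7ddd7d].


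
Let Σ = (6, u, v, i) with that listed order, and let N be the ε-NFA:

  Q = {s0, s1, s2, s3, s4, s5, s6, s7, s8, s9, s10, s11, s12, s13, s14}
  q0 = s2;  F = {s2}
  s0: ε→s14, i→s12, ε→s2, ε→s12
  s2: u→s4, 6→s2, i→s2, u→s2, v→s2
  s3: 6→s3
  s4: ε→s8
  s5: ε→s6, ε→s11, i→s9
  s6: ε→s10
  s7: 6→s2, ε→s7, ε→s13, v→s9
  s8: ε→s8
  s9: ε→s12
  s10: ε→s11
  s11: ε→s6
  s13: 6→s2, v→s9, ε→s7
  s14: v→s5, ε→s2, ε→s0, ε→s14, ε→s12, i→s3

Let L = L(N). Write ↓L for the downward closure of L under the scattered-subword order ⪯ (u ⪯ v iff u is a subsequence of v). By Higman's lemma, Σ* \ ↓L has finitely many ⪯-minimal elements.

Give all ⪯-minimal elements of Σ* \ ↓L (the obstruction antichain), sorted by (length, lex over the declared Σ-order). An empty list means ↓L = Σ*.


min(Σ*\↓L) = [].

|Q|=15, |F|=1, |δ|=32 (18 ε).
min D↑ (1 st, q0=0, F={}): 0:6→0,u→0,v→0,i→0 [Hopcroft].
L(D↑) = ∅ ⇒ ↓L = Σ*.


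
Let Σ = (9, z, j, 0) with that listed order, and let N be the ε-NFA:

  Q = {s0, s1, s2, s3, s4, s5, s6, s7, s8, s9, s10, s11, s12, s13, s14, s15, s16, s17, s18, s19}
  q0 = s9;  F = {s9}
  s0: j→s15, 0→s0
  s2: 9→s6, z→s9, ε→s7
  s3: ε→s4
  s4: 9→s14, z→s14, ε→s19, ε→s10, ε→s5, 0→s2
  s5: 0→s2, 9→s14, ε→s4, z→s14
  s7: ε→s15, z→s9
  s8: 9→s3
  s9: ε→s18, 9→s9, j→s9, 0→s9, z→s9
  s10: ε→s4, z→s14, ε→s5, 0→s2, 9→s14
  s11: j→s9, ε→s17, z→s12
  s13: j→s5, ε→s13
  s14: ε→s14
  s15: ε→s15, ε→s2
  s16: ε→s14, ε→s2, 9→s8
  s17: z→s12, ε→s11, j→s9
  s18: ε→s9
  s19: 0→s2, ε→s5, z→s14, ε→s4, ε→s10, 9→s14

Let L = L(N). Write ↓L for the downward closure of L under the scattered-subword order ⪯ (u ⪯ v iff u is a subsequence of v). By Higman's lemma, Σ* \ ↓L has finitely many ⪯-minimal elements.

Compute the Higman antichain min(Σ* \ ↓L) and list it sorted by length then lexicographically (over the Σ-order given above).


|Q|=20, |F|=1, |δ|=50 (22 ε).
min D↑ (1 st, q0=0, F={}): 0:9→0,z→0,j→0,0→0.
L(D↑) = ∅ ⇒ ↓L = Σ*.

A = [].


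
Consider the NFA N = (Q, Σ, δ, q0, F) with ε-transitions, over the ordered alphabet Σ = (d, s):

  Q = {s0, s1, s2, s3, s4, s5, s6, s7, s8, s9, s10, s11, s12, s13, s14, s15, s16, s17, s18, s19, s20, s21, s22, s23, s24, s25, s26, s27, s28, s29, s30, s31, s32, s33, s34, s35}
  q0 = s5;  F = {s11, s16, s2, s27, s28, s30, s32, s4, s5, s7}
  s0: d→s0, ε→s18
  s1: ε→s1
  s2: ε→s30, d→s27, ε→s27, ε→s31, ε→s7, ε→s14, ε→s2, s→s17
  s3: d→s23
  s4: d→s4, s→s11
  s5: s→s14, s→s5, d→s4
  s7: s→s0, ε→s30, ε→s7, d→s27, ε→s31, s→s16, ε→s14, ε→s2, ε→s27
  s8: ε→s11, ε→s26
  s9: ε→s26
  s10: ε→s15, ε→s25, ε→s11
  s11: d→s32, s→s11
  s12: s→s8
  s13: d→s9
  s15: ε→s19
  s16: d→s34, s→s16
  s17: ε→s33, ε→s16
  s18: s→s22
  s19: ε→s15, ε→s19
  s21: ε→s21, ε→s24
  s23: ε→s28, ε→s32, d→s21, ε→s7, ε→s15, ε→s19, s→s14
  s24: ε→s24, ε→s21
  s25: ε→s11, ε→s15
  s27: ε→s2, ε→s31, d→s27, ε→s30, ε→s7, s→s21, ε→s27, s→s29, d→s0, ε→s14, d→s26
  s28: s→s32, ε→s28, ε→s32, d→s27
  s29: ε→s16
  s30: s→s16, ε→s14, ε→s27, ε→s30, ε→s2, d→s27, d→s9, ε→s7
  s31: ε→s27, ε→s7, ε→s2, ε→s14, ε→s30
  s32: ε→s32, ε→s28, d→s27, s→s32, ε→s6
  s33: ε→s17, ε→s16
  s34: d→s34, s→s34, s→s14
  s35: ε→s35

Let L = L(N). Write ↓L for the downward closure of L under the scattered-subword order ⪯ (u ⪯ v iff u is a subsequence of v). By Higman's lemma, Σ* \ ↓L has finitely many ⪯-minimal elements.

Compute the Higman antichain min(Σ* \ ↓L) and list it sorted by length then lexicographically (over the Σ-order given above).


A = [dsddsd].

|Q|=36, |F|=10, |δ|=97 (61 ε).
min D↑ (7 st, q0=0, F={6}): 0:d→1,s→0 1:d→1,s→2 2:d→3,s→2 3:d→4,s→3 4:d→4,s→5 5:d→6,s→5 6:d→6,s→6.
'dsddsd': run [24, 23, 22, 21, 18, 11, 5] end={s0,s14,s18,s22,s34} rej; 6/6 single-dels accept.
1 minimals (antichain).


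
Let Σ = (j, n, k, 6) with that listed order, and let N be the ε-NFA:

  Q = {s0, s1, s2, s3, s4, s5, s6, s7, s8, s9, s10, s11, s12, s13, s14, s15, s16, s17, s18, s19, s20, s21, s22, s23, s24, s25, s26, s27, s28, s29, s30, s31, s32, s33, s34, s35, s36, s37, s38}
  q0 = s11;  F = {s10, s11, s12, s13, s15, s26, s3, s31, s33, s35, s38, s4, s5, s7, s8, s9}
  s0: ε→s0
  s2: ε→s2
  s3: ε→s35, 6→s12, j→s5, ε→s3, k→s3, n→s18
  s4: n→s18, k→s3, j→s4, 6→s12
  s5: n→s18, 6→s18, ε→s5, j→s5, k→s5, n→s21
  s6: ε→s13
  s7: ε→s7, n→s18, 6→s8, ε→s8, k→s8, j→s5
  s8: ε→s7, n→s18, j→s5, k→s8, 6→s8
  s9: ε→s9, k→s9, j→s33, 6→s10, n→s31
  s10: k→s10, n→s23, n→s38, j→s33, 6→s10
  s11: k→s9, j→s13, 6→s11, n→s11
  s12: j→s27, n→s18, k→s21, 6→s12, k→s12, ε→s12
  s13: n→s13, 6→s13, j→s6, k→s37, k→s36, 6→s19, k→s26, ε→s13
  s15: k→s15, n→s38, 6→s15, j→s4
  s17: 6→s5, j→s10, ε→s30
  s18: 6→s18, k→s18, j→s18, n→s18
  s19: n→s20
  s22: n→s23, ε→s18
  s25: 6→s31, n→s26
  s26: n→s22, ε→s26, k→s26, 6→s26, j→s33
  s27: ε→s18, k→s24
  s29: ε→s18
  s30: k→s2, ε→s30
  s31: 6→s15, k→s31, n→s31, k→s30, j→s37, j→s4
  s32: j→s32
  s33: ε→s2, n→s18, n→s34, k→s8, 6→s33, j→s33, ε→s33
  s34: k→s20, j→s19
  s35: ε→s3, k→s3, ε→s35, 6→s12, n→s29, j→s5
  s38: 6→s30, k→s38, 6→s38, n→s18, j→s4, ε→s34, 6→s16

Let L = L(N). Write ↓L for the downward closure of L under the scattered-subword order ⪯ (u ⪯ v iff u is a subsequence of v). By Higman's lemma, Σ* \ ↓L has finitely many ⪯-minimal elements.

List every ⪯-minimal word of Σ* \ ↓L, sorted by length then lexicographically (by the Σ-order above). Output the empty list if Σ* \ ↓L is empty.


|Q|=39, |F|=16, |δ|=113 (23 ε).
min D↑ (15 st, q0=0, F={7}): 0:j→1,n→0,k→2,6→0 1:j→1,n→1,k→3,6→1 2:j→4,n→5,k→2,6→6 3:j→4,n→7,k→3,6→3 4:j→4,n→7,k→8,6→4 5:j→9,n→5,k→5,6→10 6:j→4,n→11,k→6,6→6 7:j→7,n→7,k→7,6→7 8:j→12,n→7,k→8,6→8 9:j→9,n→7,k→13,6→14 10:j→9,n→11,k→10,6→10 11:j→9,n→7,k→11,6→11 12:j→12,n→7,k→12,6→7 13:j→12,n→7,k→13,6→14 14:j→7,n→7,k→14,6→14 (ε-aug+det+¬).
'jkn': |S_i|=[32, 24, 21, 8] end={s18,s19,s20,s21,s22,s23,s29,s34} rej; 3/3 del acc.
'kjn': run [32, 29, 18, 6] end={s18,s19,s20,s21,s29,s34} — reject; 3/3 single-dels accept.
'k6nn': N↓-sim [32, 29, 25, 19, 5] end={s18,s20,s21,s23,s29} rej; 4/4 single-dels accept.
'kjkj6': N↓-sim [32, 29, 18, 12, 5, 1] end={s18} rej; 5/5 single-dels accept.
'knj6j': run [32, 29, 22, 13, 5, 3] end={s18,s24,s27} ∉↓L; 5/5 del acc.
5 minimals (antichain).

min(Σ*\↓L) = [jkn, kjn, k6nn, kjkj6, knj6j].


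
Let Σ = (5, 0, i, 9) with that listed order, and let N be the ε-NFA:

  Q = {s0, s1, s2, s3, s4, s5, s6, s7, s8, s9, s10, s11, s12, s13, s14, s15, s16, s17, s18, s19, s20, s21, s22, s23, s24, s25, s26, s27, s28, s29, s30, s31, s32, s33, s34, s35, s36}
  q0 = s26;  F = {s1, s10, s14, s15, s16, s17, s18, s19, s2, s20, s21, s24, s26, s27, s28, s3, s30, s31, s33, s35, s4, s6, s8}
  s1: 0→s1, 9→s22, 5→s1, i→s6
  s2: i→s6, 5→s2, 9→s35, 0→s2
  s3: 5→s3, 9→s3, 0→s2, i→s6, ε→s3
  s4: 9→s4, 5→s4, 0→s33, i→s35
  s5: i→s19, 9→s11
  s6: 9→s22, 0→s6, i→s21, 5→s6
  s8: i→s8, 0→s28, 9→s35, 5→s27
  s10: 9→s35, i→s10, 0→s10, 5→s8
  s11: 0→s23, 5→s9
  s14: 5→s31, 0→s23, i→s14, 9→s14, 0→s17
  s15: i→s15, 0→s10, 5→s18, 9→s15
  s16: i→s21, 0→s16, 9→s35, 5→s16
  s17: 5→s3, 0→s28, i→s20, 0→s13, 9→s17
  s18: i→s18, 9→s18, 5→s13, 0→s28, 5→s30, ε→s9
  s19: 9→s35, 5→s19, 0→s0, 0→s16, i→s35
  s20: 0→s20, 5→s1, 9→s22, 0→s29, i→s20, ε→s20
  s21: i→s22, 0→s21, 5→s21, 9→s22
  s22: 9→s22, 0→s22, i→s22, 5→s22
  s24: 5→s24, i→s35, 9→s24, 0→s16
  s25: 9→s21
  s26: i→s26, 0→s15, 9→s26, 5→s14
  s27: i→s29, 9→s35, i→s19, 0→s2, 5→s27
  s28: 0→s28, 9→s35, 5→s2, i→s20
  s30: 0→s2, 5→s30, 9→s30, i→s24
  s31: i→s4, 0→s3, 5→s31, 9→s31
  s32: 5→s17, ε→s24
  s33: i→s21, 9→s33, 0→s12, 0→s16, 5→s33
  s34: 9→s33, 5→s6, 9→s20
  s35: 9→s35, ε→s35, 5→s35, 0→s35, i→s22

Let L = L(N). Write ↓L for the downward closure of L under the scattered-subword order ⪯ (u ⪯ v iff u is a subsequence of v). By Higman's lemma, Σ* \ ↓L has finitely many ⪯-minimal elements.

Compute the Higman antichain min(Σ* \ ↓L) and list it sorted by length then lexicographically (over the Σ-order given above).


|Q|=37, |F|=23, |δ|=117 (5 ε).
min D↑ (24 st, q0=0, F={18}): 0:5→1,0→2,i→0,9→0 1:5→3,0→4,i→1,9→1 2:5→5,0→6,i→2,9→2 3:5→3,0→7,i→8,9→3 4:5→7,0→9,i→10,9→4 5:5→11,0→9,i→5,9→5 6:5→12,0→6,i→6,9→13 7:5→7,0→14,i→15,9→7 8:5→8,0→16,i→13,9→8 9:5→14,0→9,i→10,9→13 10:5→17,0→10,i→10,9→18 11:5→11,0→14,i→19,9→11 12:5→20,0→9,i→12,9→13 13:5→13,0→13,i→18,9→13 14:5→14,0→14,i→15,9→13 15:5→15,0→15,i→21,9→18 16:5→16,0→22,i→21,9→16 17:5→17,0→17,i→15,9→18 18:5→18,0→18,i→18,9→18 19:5→19,0→22,i→13,9→19 20:5→20,0→14,i→23,9→13 21:5→21,0→21,i→18,9→18 22:5→22,0→22,i→21,9→13 23:5→23,0→22,i→13,9→13 (ε-aug+det+¬).
'50i9': N↓-sim [30, 27, 17, 6, 1] end={s22} ∉↓L; 4/4 single-dels accept.
'009i': N↓-sim [30, 26, 17, 2, 1] end={s22} ∉↓L; 4/4 del acc.
'55iii': run [30, 27, 19, 12, 3, 1] end={s22} ∉↓L; 5/5 single-dels accept.
3 words, ⪯-incomp.

min(Σ*\↓L) = [50i9, 009i, 55iii].


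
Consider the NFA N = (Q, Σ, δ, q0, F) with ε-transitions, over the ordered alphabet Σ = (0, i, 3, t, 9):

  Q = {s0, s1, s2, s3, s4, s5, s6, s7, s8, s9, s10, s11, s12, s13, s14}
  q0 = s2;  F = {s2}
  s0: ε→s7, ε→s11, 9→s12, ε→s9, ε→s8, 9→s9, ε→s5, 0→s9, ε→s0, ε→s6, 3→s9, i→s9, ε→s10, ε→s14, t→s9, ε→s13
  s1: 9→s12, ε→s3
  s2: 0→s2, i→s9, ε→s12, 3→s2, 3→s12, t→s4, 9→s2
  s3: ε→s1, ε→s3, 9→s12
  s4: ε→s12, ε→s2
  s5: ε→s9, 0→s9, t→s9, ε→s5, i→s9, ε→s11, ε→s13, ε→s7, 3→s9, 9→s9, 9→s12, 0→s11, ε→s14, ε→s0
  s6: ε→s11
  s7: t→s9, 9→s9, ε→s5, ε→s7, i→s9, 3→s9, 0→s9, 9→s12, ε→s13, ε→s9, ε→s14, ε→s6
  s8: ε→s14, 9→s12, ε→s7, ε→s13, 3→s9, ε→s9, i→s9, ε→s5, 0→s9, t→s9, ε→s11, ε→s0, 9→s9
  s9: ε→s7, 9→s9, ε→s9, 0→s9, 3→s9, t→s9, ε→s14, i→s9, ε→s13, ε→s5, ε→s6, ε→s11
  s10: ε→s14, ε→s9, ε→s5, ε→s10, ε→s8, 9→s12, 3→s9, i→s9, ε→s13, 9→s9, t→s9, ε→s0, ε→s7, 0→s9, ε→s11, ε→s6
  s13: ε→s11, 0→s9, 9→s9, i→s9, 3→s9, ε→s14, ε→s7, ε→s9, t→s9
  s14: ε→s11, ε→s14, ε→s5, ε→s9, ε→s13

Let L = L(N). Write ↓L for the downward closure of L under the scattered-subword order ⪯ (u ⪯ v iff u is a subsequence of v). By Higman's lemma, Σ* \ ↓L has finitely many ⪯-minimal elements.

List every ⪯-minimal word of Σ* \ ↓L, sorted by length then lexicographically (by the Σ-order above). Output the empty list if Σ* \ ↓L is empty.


min(Σ*\↓L) = [i].

|Q|=15, |F|=1, |δ|=112 (63 ε).
min D↑ (2 st, q0=0, F={1}): 0:0→0,i→1,3→0,t→0,9→0 1:0→1,i→1,3→1,t→1,9→1.
'i': N↓-sim [13, 11] end={s0,s10,s11,s12,s13,s14,s5,s6,s7,s8,s9} rej; 1/1 del acc.
1 obstructions.


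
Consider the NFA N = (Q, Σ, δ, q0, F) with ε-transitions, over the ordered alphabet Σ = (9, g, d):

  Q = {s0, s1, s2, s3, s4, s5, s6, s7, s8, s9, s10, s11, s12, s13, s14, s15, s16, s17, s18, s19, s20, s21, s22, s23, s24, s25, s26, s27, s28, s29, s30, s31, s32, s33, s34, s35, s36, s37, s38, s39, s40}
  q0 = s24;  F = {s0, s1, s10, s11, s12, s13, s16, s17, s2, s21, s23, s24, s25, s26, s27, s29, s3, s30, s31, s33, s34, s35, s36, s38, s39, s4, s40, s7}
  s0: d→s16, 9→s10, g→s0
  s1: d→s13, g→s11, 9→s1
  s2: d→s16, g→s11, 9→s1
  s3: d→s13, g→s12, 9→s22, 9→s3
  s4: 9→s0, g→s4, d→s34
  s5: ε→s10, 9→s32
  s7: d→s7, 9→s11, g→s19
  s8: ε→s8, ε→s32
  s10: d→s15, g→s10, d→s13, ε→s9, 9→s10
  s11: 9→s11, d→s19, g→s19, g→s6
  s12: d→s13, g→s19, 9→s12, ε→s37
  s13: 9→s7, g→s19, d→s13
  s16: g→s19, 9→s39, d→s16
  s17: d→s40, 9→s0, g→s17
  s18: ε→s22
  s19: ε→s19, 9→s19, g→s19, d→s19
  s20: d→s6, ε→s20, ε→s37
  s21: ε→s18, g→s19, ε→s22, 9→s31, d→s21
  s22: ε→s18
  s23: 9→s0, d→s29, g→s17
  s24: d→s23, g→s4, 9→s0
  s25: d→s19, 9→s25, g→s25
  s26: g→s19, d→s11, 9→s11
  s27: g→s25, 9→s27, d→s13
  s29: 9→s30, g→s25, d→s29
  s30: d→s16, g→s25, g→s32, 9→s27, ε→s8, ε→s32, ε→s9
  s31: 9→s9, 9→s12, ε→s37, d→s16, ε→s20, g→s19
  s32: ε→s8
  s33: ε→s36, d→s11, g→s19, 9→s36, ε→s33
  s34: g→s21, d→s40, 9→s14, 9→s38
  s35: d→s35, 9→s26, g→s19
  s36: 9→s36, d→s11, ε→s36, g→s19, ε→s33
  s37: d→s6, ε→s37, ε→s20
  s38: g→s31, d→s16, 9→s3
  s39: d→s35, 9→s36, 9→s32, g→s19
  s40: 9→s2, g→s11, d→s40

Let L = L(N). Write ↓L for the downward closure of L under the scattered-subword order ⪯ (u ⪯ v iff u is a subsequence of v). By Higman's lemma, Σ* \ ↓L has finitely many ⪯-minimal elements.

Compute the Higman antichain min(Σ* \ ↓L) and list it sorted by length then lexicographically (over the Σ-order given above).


min(Σ*\↓L) = [9dg, gdgg, ddgd, 99d99d, 9d99dd].

|Q|=41, |F|=28, |δ|=121 (24 ε).
min D↑ (28 st, q0=0, F={11}): 0:9→1,g→2,d→3 1:9→4,g→1,d→5 2:9→1,g→2,d→6 3:9→1,g→7,d→8 4:9→4,g→4,d→9 5:9→10,g→11,d→5 6:9→12,g→13,d→14 7:9→1,g→7,d→14 8:9→15,g→16,d→8 9:9→17,g→11,d→9 10:9→18,g→11,d→19 11:9→11,g→11,d→11 12:9→20,g→21,d→5 13:9→21,g→11,d→13 14:9→22,g→23,d→14 15:9→24,g→16,d→5 16:9→16,g→16,d→11 17:9→23,g→11,d→17 18:9→18,g→11,d→23 19:9→25,g→11,d→19 20:9→20,g→26,d→9 21:9→26,g→11,d→5 22:9→27,g→23,d→5 23:9→23,g→11,d→11 24:9→24,g→16,d→9 25:9→23,g→11,d→23 26:9→26,g→11,d→9 27:9→27,g→23,d→9.
'9dg': N↓-sim [39, 31, 14, 2] end={s19,s6} — reject; 3/3 single-dels accept.
'gdgg': N↓-sim [39, 34, 29, 21, 2] end={s19,s6} — reject; 4/4 del acc.
'ddgd': N↓-sim [39, 37, 29, 6, 1] end={s19} — reject; 4/4 del acc.
'99d99d': run [39, 31, 24, 8, 5, 3, 1] end={s19} rej; 6/6 deletions ∈↓L.
'9d99dd': N↓-sim [39, 31, 14, 11, 8, 3, 1] end={s19} — reject; 6/6 deletions ∈↓L.
5 obstructions.


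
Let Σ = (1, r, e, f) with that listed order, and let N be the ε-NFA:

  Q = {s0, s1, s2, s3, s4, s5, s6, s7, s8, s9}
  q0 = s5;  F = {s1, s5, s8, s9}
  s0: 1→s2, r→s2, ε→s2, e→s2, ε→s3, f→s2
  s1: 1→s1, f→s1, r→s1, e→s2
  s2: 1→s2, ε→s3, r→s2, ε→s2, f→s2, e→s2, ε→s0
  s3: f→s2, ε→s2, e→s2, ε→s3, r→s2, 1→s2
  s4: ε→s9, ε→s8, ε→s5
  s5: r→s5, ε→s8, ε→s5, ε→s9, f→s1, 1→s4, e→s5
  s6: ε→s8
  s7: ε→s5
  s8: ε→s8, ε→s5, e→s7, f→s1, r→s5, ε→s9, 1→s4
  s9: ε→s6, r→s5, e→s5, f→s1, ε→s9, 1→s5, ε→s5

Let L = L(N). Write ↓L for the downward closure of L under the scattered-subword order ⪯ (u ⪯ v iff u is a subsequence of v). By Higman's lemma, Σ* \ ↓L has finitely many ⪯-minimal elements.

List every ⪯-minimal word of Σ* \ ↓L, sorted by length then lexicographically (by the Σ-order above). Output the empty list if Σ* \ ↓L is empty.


|Q|=10, |F|=4, |δ|=49 (21 ε).
min D↑ (3 st, q0=0, F={2}): 0:1→0,r→0,e→0,f→1 1:1→1,r→1,e→2,f→1 2:1→2,r→2,e→2,f→2 [Hopcroft].
'fe': N↓-sim [10, 4, 3] end={s0,s2,s3} ∉↓L; 2/2 single-dels accept.
1 words, ⪯-incomp.

Antichain: [fe].


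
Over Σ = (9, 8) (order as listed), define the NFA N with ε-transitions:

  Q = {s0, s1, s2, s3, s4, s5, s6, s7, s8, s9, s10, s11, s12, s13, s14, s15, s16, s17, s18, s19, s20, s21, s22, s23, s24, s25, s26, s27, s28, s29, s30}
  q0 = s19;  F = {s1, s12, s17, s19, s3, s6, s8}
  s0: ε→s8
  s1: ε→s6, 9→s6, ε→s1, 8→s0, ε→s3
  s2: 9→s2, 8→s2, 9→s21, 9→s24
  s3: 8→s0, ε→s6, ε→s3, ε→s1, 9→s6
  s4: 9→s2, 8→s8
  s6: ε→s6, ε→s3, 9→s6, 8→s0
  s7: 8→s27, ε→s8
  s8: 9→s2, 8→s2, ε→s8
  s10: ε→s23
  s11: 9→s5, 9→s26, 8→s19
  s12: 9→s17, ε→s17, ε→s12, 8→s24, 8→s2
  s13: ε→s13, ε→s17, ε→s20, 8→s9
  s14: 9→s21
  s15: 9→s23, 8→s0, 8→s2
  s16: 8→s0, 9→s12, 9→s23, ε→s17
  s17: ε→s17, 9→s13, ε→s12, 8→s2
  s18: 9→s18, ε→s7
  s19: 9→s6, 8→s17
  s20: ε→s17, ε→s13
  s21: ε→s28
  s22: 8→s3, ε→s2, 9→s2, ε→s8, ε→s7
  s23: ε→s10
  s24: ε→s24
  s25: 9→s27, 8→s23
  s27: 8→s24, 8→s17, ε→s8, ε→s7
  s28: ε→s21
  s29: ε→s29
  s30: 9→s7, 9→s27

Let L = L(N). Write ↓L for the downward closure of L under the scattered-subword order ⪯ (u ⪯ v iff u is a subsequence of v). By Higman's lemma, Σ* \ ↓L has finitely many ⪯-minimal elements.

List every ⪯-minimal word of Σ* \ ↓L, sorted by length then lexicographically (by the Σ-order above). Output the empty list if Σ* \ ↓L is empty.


|Q|=31, |F|=7, |δ|=75 (33 ε).
min D↑ (5 st, q0=0, F={4}): 0:9→1,8→2 1:9→1,8→3 2:9→2,8→4 3:9→4,8→4 4:9→4,8→4 [Hopcroft].
'88': |S_i|=[15, 11, 5] end={s2,s21,s24,s28,s9} rej; 2/2 del acc.
'989': N↓-sim [15, 14, 7, 4] end={s2,s21,s24,s28} ∉↓L; 3/3 single-dels accept.
2 minimals (antichain).

Antichain: [88, 989].


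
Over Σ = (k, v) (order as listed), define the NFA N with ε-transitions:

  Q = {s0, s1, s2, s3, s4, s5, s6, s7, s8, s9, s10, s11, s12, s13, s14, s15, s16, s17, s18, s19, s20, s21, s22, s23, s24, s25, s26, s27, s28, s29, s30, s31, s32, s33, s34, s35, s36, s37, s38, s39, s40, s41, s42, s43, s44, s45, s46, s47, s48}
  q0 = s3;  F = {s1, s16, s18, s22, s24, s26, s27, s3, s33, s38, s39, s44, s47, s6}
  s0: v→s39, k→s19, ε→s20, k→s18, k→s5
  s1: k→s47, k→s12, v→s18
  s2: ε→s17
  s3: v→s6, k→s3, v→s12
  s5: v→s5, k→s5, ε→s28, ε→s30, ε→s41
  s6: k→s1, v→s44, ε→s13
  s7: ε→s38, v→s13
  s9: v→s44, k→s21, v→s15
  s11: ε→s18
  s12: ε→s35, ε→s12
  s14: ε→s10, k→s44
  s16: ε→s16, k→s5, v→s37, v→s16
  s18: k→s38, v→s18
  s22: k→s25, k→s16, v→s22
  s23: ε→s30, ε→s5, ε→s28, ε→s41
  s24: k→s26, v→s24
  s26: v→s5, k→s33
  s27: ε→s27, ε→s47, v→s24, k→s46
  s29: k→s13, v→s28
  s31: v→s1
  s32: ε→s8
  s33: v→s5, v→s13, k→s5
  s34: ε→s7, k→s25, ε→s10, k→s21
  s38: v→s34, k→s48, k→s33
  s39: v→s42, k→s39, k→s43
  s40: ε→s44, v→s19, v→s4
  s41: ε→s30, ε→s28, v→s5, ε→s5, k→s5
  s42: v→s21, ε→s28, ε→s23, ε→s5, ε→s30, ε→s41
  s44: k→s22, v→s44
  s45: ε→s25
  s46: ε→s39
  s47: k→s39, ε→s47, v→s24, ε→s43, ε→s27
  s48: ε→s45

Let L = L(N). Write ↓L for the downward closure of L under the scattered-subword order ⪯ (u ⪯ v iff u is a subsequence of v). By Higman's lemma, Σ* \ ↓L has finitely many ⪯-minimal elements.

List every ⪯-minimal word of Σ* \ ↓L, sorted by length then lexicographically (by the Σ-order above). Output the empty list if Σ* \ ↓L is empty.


|Q|=49, |F|=14, |δ|=92 (36 ε).
min D↑ (14 st, q0=0, F={11}): 0:k→0,v→1 1:k→2,v→3 2:k→4,v→5 3:k→6,v→3 4:k→7,v→8 5:k→9,v→5 6:k→10,v→6 7:k→7,v→11 8:k→12,v→8 9:k→13,v→9 10:k→11,v→10 11:k→11,v→11 12:k→13,v→11 13:k→11,v→11 [Hopcroft].
'vkkkv': |S_i|=[33, 32, 30, 27, 16, 8] end={s13,s21,s23,s28,s30,s41,s42,s5} ∉↓L; 5/5 del acc.
'vvkkk': run [33, 32, 23, 18, 12, 4] end={s28,s30,s41,s5} rej; 5/5 deletions ∈↓L.
2 minimals (antichain).

Antichain: [vkkkv, vvkkk].


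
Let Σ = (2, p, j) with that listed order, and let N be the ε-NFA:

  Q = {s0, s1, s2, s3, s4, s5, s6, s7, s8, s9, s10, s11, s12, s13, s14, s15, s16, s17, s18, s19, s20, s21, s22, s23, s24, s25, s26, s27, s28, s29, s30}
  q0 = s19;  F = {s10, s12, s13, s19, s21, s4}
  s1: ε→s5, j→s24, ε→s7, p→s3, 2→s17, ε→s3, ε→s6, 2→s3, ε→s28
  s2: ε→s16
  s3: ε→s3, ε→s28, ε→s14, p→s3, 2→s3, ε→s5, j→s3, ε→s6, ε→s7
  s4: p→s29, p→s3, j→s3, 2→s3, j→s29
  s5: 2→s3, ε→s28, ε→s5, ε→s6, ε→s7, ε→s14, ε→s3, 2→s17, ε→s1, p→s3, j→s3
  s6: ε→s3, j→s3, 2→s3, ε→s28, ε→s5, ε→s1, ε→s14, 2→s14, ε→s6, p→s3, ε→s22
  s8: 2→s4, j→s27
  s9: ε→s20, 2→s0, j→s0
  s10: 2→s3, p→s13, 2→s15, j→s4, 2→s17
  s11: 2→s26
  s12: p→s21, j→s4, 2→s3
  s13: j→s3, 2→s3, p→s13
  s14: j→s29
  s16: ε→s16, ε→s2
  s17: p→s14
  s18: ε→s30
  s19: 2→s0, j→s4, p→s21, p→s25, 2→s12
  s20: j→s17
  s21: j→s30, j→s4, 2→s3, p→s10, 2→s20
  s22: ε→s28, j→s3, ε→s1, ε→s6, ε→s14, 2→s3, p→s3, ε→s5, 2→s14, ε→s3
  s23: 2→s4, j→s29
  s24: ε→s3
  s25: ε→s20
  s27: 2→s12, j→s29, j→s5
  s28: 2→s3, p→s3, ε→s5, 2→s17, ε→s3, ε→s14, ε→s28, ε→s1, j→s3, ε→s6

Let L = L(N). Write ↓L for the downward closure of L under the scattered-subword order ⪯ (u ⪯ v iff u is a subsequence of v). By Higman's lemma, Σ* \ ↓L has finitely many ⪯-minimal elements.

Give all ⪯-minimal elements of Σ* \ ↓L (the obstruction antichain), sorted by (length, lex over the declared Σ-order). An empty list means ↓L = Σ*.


Antichain: [22, p2, j2, jp, jj, pppj].

|Q|=31, |F|=6, |δ|=106 (44 ε).
min D↑ (7 st, q0=0, F={4}): 0:2→1,p→2,j→3 1:2→4,p→2,j→3 2:2→4,p→5,j→3 3:2→4,p→4,j→4 4:2→4,p→4,j→4 5:2→4,p→6,j→3 6:2→4,p→6,j→4 (ε-aug+det+¬).
'22': run [22, 20, 13] end={s1,s14,s15,s17,s20,s22,s24,s28,s29,s3,s5,s6,…} ∉↓L; 2/2 single-dels accept.
'p2': N↓-sim [22, 19, 13] end={s1,s14,s15,s17,s20,s22,s24,s28,s29,s3,s5,s6,…} ∉↓L; 2/2 del acc.
'j2': |S_i|=[22, 13, 11] end={s1,s14,s17,s22,s24,s28,s29,s3,s5,s6,s7} ∉↓L; 2/2 single-dels accept.
'jp': N↓-sim [22, 13, 11] end={s1,s14,s17,s22,s24,s28,s29,s3,s5,s6,s7} — reject; 2/2 single-dels accept.
'jj': N↓-sim [22, 13, 11] end={s1,s14,s17,s22,s24,s28,s29,s3,s5,s6,s7} — reject; 2/2 deletions ∈↓L.
'pppj': |S_i|=[22, 19, 15, 12, 11] end={s1,s14,s17,s22,s24,s28,s29,s3,s5,s6,s7} ∉↓L; 4/4 deletions ∈↓L.
6 obstructions.


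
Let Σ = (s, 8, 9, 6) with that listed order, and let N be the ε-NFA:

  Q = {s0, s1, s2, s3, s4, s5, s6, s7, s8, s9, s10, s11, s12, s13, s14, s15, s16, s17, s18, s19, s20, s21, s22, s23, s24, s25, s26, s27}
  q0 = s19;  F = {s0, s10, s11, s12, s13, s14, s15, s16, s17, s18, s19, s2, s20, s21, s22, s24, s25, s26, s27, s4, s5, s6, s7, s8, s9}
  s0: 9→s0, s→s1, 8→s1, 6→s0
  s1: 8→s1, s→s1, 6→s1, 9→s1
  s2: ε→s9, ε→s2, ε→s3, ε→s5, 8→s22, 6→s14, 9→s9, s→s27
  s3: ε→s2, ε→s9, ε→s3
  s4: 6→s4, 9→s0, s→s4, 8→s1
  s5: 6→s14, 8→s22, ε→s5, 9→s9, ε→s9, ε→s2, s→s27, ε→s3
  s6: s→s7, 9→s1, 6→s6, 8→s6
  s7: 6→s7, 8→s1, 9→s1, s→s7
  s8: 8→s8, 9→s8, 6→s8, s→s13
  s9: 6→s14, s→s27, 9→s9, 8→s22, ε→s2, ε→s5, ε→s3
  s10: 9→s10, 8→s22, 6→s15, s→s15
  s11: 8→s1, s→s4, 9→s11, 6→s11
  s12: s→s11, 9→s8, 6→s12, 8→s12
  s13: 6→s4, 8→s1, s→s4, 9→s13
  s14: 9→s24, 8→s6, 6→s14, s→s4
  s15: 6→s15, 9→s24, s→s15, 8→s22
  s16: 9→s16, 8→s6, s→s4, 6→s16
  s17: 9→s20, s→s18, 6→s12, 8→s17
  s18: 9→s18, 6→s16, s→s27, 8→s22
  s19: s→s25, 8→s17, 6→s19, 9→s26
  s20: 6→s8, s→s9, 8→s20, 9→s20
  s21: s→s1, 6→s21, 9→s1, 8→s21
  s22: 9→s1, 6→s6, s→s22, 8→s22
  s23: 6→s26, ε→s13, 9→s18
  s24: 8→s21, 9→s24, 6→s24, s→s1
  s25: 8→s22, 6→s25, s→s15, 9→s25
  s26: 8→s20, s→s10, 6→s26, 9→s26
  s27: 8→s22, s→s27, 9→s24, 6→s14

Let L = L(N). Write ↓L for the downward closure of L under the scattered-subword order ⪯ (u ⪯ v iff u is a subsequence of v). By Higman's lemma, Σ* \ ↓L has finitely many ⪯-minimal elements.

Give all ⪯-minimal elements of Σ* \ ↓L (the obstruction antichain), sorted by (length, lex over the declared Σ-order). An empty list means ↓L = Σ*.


min(Σ*\↓L) = [s89, ss9s, 86s8, 9s69s].

|Q|=28, |F|=25, |δ|=121 (15 ε).
min D↑ (24 st, q0=0, F={11}): 0:s→1,8→2,9→3,6→0 1:s→4,8→5,9→1,6→1 2:s→6,8→2,9→7,6→8 3:s→9,8→7,9→3,6→3 4:s→4,8→5,9→10,6→4 5:s→5,8→5,9→11,6→12 6:s→13,8→5,9→6,6→14 7:s→15,8→7,9→7,6→16 8:s→17,8→8,9→16,6→8 9:s→4,8→5,9→9,6→4 10:s→11,8→18,9→10,6→10 11:s→11,8→11,9→11,6→11 12:s→19,8→12,9→11,6→12 13:s→13,8→5,9→10,6→20 14:s→21,8→12,9→14,6→14 15:s→13,8→5,9→15,6→20 16:s→22,8→16,9→16,6→16 17:s→21,8→11,9→17,6→17 18:s→11,8→18,9→11,6→18 19:s→19,8→11,9→11,6→19 20:s→21,8→12,9→10,6→20 21:s→21,8→11,9→23,6→21 22:s→21,8→11,9→22,6→21 23:s→11,8→11,9→23,6→23.
's89': run [27, 21, 5, 1] end={s1} ∉↓L; 3/3 deletions ∈↓L.
'ss9s': N↓-sim [27, 21, 11, 4, 1] end={s1} ∉↓L; 4/4 deletions ∈↓L.
'86s8': run [27, 22, 13, 6, 1] end={s1} — reject; 4/4 deletions ∈↓L.
'9s69s': |S_i|=[27, 24, 17, 10, 4, 1] end={s1} rej; 5/5 deletions ∈↓L.
4 minimals (antichain).


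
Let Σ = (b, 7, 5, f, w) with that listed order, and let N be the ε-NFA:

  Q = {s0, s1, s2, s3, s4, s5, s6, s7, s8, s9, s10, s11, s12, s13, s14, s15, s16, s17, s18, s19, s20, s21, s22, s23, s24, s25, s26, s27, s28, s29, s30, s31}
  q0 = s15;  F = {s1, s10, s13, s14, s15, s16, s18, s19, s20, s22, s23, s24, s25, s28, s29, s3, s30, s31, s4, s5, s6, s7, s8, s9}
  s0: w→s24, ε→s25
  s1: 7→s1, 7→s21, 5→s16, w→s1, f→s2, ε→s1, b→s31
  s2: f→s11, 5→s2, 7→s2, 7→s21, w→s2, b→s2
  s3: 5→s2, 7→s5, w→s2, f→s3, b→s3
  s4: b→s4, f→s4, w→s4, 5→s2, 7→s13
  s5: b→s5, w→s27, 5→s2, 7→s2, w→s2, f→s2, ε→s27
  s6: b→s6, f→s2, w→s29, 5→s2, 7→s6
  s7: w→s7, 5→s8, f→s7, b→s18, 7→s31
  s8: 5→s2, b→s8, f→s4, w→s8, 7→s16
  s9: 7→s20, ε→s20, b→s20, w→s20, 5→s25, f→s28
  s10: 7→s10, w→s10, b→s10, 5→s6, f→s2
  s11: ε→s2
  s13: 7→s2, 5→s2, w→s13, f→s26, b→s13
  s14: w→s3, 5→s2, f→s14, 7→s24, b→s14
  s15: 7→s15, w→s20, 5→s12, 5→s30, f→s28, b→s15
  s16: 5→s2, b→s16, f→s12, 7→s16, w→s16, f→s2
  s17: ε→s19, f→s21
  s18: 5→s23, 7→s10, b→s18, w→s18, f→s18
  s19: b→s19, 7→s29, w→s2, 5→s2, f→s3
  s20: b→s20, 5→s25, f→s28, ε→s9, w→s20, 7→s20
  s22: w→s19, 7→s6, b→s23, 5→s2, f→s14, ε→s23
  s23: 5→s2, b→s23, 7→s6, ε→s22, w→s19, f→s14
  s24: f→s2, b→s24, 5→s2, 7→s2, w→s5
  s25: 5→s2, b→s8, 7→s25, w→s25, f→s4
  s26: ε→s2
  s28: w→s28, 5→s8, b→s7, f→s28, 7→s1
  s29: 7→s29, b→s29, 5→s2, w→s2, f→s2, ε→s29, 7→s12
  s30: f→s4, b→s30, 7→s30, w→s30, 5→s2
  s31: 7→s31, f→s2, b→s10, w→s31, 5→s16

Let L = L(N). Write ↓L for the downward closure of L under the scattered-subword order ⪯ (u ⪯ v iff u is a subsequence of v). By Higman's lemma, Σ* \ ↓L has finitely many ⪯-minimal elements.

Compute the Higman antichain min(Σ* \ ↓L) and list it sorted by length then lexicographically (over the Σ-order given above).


A = [55, f7f, 5f77, w5b7f, fbb5ww].

|Q|=32, |F|=24, |δ|=144 (11 ε).
min D↑ (23 st, q0=0, F={4}): 0:b→0,7→0,5→1,f→2,w→3 1:b→1,7→1,5→4,f→5,w→1 2:b→6,7→7,5→8,f→2,w→2 3:b→3,7→3,5→9,f→2,w→3 4:b→4,7→4,5→4,f→4,w→4 5:b→5,7→10,5→4,f→5,w→5 6:b→11,7→12,5→8,f→6,w→6 7:b→12,7→7,5→13,f→4,w→7 8:b→8,7→13,5→4,f→5,w→8 9:b→8,7→9,5→4,f→5,w→9 10:b→10,7→4,5→4,f→4,w→10 11:b→11,7→14,5→15,f→11,w→11 12:b→14,7→12,5→13,f→4,w→12 13:b→13,7→13,5→4,f→4,w→13 14:b→14,7→14,5→16,f→4,w→14 15:b→15,7→16,5→4,f→17,w→18 16:b→16,7→16,5→4,f→4,w→19 17:b→17,7→20,5→4,f→17,w→21 18:b→18,7→19,5→4,f→21,w→4 19:b→19,7→19,5→4,f→4,w→4 20:b→20,7→4,5→4,f→4,w→22 21:b→21,7→22,5→4,f→21,w→4 22:b→22,7→4,5→4,f→4,w→4 (ε-aug+det+¬).
'55': N↓-sim [30, 21, 3] end={s11,s2,s21} — reject; 2/2 single-dels accept.
'f7f': N↓-sim [30, 25, 15, 5] end={s11,s12,s2,s21,s26} — reject; 3/3 deletions ∈↓L.
'5f77': |S_i|=[30, 21, 12, 8, 3] end={s11,s2,s21} ∉↓L; 4/4 del acc.
'w5b7f': N↓-sim [30, 29, 20, 19, 12, 5] end={s11,s12,s2,s21,s26} ∉↓L; 5/5 del acc.
'fbb5ww': run [30, 25, 23, 21, 14, 9, 4] end={s11,s2,s21,s27} rej; 6/6 del acc.
5 words, ⪯-incomp.
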